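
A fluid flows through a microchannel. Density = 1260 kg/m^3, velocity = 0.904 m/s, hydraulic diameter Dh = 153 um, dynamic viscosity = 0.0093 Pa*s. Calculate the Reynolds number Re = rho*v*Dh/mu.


Step 1: Convert Dh to meters: Dh = 153e-6 m
Step 2: Re = rho * v * Dh / mu
Re = 1260 * 0.904 * 153e-6 / 0.0093
Re = 18.739


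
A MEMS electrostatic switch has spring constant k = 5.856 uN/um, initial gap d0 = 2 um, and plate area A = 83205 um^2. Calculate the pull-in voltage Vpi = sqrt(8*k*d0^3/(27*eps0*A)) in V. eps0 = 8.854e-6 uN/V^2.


Step 1: Compute numerator: 8 * k * d0^3 = 8 * 5.856 * 2^3 = 374.784
Step 2: Compute denominator: 27 * eps0 * A = 27 * 8.854e-6 * 83205 = 19.890821
Step 3: Vpi = sqrt(374.784 / 19.890821)
Vpi = 4.34 V


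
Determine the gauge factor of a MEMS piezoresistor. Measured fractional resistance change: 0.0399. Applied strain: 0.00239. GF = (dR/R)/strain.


Step 1: Identify values.
dR/R = 0.0399, strain = 0.00239
Step 2: GF = (dR/R) / strain = 0.0399 / 0.00239
GF = 16.7


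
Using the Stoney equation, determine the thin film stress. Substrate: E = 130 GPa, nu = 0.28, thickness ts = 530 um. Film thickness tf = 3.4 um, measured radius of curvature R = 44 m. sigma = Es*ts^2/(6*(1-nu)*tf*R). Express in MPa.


Step 1: Compute numerator: Es * ts^2 = 130 * 530^2 = 36517000 (GPa*um^2)
Step 2: Compute denominator (R in um): 6*(1-nu)*tf*R = 6*0.72*3.4*44e6 = 646272000.0 (um^2)
Step 3: sigma (GPa) = 36517000 / 646272000.0 = 5.6504e-02 GPa
Step 4: Convert to MPa (x1000): sigma = 56.5 MPa


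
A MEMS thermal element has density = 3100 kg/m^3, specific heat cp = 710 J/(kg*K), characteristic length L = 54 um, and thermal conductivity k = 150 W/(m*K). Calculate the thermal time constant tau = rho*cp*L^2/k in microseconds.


Step 1: Convert L to m: L = 54e-6 m
Step 2: L^2 = (54e-6)^2 = 2.916e-09 m^2
Step 3: tau = 3100 * 710 * 2.916e-09 / 150 = 4.278744e-05 s
Step 4: Convert to microseconds (multiply by 1e6).
tau = 42.787 us


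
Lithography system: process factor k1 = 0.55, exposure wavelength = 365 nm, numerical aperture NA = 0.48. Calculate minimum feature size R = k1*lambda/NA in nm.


Step 1: Identify values: k1 = 0.55, lambda = 365 nm, NA = 0.48
Step 2: R = k1 * lambda / NA
R = 0.55 * 365 / 0.48
R = 418.2 nm


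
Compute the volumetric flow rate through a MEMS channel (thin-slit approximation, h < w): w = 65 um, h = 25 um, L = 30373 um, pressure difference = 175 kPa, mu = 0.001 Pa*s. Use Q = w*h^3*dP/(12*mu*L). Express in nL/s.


Step 1: Convert all dimensions to SI (meters).
w = 65e-6 m, h = 25e-6 m, L = 30373e-6 m, dP = 175e3 Pa
Step 2: Q = w * h^3 * dP / (12 * mu * L)
Q = 65e-6 * (25e-6)^3 * 175e3 / (12 * 0.001 * 30373e-6) = 4.8764356e-10 m^3/s
Step 3: Convert Q from m^3/s to nL/s (1 m^3 = 1e12 nL, so multiply by 1e12).
Q = 487.644 nL/s


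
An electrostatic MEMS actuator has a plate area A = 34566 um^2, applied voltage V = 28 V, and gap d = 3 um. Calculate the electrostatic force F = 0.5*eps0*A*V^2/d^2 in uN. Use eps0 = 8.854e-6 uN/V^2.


Step 1: Identify parameters.
eps0 = 8.854e-6 uN/V^2, A = 34566 um^2, V = 28 V, d = 3 um
Step 2: Compute V^2 = 28^2 = 784
Step 3: Compute d^2 = 3^2 = 9
Step 4: F = 0.5 * 8.854e-6 * 34566 * 784 / 9
F = 13.33 uN


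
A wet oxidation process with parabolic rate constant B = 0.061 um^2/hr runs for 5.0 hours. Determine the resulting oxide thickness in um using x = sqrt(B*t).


Step 1: Compute B*t = 0.061 * 5.0 = 0.305
Step 2: x = sqrt(0.305)
x = 0.552 um


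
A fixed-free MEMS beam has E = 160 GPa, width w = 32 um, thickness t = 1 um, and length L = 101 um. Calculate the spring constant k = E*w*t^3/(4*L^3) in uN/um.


Step 1: Convert E to consistent units (1 GPa = 1000 uN/um^2).
E = 160 GPa = 160000 uN/um^2
Step 2: Compute t^3 = 1^3 = 1
Step 3: Compute L^3 = 101^3 = 1030301
Step 4: k = 160000 * 32 * 1 / (4 * 1030301)
k = 1.2424 uN/um


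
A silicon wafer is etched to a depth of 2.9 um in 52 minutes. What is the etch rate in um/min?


Step 1: Etch rate = depth / time
Step 2: rate = 2.9 / 52
rate = 0.056 um/min


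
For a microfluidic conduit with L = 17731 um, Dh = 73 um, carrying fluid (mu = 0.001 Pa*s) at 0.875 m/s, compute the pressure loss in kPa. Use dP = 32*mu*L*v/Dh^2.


Step 1: Convert to SI: L = 17731e-6 m, Dh = 73e-6 m
Step 2: dP = 32 * 0.001 * 17731e-6 * 0.875 / (73e-6)^2
Step 3: dP = 93163.45 Pa
Step 4: Convert to kPa: dP = 93.16 kPa


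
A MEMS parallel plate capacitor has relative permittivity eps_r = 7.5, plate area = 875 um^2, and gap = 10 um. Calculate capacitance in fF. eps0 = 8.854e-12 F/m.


Step 1: Convert area to m^2: A = 875e-12 m^2
Step 2: Convert gap to m: d = 10e-6 m
Step 3: C = eps0 * eps_r * A / d
C = 8.854e-12 * 7.5 * 875e-12 / 10e-6
Step 4: Convert to fF (multiply by 1e15).
C = 5.81 fF


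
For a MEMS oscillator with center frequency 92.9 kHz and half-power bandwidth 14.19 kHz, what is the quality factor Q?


Step 1: Q = f0 / bandwidth
Step 2: Q = 92.9 / 14.19
Q = 6.5


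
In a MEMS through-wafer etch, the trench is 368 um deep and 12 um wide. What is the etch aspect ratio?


Step 1: AR = depth / width
Step 2: AR = 368 / 12
AR = 30.7


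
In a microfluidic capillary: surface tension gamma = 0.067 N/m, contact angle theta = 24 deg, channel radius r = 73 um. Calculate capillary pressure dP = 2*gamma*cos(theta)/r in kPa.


Step 1: cos(24 deg) = 0.9135
Step 2: Convert r to m: r = 73e-6 m
Step 3: dP = 2 * 0.067 * 0.9135 / 73e-6 = 1676.8 Pa
Step 4: Convert Pa to kPa (divide by 1000).
dP = 1.68 kPa


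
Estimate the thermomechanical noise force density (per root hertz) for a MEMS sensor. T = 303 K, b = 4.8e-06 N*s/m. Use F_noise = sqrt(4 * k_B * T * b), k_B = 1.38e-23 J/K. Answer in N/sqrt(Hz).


Step 1: Compute 4 * k_B * T * b
= 4 * 1.38e-23 * 303 * 4.8e-06
= 8.0283e-26 N^2/Hz
Step 2: F_noise = sqrt(8.0283e-26)
F_noise = 2.83e-13 N/sqrt(Hz)


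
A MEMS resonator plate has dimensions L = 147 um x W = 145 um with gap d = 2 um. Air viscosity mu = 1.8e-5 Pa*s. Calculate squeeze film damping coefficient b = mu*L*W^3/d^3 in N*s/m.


Step 1: Convert to SI.
L = 147e-6 m, W = 145e-6 m, d = 2e-6 m
Step 2: W^3 = (145e-6)^3 = 3.05e-12 m^3
Step 3: d^3 = (2e-6)^3 = 8.00e-18 m^3
Step 4: b = 1.8e-5 * 147e-6 * 3.05e-12 / 8.00e-18
b = 1.01e-03 N*s/m


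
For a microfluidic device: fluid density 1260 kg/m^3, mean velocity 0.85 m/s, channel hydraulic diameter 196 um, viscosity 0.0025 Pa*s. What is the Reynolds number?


Step 1: Convert Dh to meters: Dh = 196e-6 m
Step 2: Re = rho * v * Dh / mu
Re = 1260 * 0.85 * 196e-6 / 0.0025
Re = 83.966


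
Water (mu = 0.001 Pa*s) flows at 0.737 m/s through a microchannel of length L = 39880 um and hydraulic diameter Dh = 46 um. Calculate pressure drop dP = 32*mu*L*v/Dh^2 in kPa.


Step 1: Convert to SI: L = 39880e-6 m, Dh = 46e-6 m
Step 2: dP = 32 * 0.001 * 39880e-6 * 0.737 / (46e-6)^2
Step 3: dP = 444484.84 Pa
Step 4: Convert to kPa: dP = 444.48 kPa


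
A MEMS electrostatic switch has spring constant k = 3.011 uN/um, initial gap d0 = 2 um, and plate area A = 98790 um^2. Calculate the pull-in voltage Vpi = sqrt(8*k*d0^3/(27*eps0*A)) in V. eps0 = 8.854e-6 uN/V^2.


Step 1: Compute numerator: 8 * k * d0^3 = 8 * 3.011 * 2^3 = 192.704
Step 2: Compute denominator: 27 * eps0 * A = 27 * 8.854e-6 * 98790 = 23.61654
Step 3: Vpi = sqrt(192.704 / 23.61654)
Vpi = 2.86 V


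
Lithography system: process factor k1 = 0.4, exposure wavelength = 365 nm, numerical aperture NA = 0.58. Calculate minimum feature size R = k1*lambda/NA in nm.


Step 1: Identify values: k1 = 0.4, lambda = 365 nm, NA = 0.58
Step 2: R = k1 * lambda / NA
R = 0.4 * 365 / 0.58
R = 251.7 nm


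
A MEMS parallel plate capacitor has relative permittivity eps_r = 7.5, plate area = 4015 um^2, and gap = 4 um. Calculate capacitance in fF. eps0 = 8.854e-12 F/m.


Step 1: Convert area to m^2: A = 4015e-12 m^2
Step 2: Convert gap to m: d = 4e-6 m
Step 3: C = eps0 * eps_r * A / d
C = 8.854e-12 * 7.5 * 4015e-12 / 4e-6
Step 4: Convert to fF (multiply by 1e15).
C = 66.65 fF


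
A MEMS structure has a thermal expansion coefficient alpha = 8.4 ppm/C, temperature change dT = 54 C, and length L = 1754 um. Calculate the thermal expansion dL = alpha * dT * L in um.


Step 1: Convert CTE: alpha = 8.4 ppm/C = 8.4e-6 /C
Step 2: dL = 8.4e-6 * 54 * 1754
dL = 0.7956 um


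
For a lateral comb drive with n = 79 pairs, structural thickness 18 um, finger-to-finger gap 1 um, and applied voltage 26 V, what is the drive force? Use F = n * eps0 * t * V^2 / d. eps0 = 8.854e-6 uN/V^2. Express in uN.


Step 1: Parameters: n=79, eps0=8.854e-6 uN/V^2, t=18 um, V=26 V, d=1 um
Step 2: V^2 = 676
Step 3: F = 79 * 8.854e-6 * 18 * 676 / 1
F = 8.511 uN


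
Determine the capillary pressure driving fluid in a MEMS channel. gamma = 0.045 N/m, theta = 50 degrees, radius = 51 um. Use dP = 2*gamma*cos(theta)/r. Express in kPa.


Step 1: cos(50 deg) = 0.6428
Step 2: Convert r to m: r = 51e-6 m
Step 3: dP = 2 * 0.045 * 0.6428 / 51e-6 = 1134.4 Pa
Step 4: Convert Pa to kPa (divide by 1000).
dP = 1.13 kPa


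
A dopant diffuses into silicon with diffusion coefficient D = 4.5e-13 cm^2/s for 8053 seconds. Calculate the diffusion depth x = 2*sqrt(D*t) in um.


Step 1: Compute D*t = 4.5e-13 * 8053 = 3.62385e-09 cm^2
Step 2: sqrt(D*t) = 6.01984e-05 cm
Step 3: x = 2 * 6.01984e-05 cm = 1.203968e-04 cm
Step 4: Convert to um (1 cm = 1e4 um): x = 1.204 um


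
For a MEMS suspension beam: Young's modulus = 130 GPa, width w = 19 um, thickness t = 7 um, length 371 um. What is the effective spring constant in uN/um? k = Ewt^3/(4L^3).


Step 1: Convert E to consistent units (1 GPa = 1000 uN/um^2).
E = 130 GPa = 130000 uN/um^2
Step 2: Compute t^3 = 7^3 = 343
Step 3: Compute L^3 = 371^3 = 51064811
Step 4: k = 130000 * 19 * 343 / (4 * 51064811)
k = 4.1477 uN/um


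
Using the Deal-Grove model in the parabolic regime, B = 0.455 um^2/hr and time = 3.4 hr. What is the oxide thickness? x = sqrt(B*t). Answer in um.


Step 1: Compute B*t = 0.455 * 3.4 = 1.547
Step 2: x = sqrt(1.547)
x = 1.244 um


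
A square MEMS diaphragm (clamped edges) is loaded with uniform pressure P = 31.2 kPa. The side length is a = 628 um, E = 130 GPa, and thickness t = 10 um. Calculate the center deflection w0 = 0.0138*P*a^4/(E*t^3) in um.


Step 1: Convert pressure to compatible units (E is in GPa, so P in GPa).
P = 31.2 kPa = 31.2e-6 GPa
Step 2: Compute numerator: 0.0138 * P * a^4.
a^4 = 628^4 = 155538739456
numerator = 0.0138 * 31.2e-6 * 155538739456 = 6.69688e+04
Step 3: Compute denominator: E * t^3 = 130 * 10^3 = 130000
Step 4: w0 = numerator / denominator = 6.69688e+04 / 130000 = 0.5151 um


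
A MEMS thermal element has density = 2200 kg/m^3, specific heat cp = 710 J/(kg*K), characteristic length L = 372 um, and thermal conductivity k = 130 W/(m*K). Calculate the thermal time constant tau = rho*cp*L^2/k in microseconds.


Step 1: Convert L to m: L = 372e-6 m
Step 2: L^2 = (372e-6)^2 = 1.38384e-07 m^2
Step 3: tau = 2200 * 710 * 1.38384e-07 / 130 = 1.66273698e-03 s
Step 4: Convert to microseconds (multiply by 1e6).
tau = 1662.737 us


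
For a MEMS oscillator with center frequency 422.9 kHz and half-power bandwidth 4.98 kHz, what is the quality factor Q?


Step 1: Q = f0 / bandwidth
Step 2: Q = 422.9 / 4.98
Q = 84.9


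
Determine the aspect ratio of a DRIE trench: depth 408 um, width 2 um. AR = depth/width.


Step 1: AR = depth / width
Step 2: AR = 408 / 2
AR = 204.0


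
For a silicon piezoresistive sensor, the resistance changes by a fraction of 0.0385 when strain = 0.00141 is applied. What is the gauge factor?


Step 1: Identify values.
dR/R = 0.0385, strain = 0.00141
Step 2: GF = (dR/R) / strain = 0.0385 / 0.00141
GF = 27.3


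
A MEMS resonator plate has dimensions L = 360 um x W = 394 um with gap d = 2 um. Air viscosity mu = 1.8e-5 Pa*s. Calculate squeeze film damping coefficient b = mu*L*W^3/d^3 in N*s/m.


Step 1: Convert to SI.
L = 360e-6 m, W = 394e-6 m, d = 2e-6 m
Step 2: W^3 = (394e-6)^3 = 6.12e-11 m^3
Step 3: d^3 = (2e-6)^3 = 8.00e-18 m^3
Step 4: b = 1.8e-5 * 360e-6 * 6.12e-11 / 8.00e-18
b = 4.95e-02 N*s/m


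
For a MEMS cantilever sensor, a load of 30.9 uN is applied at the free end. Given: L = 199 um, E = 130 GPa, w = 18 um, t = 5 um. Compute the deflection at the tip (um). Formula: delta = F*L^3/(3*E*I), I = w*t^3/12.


Step 1: Calculate the second moment of area.
I = w * t^3 / 12 = 18 * 5^3 / 12 = 187.5 um^4
Step 2: Convert E to consistent units (1 GPa = 1000 uN/um^2).
E = 130 GPa = 130000 uN/um^2
Step 3: Calculate tip deflection.
delta = F * L^3 / (3 * E * I)
delta = 30.9 * 199^3 / (3 * 130000 * 187.5)
delta = 3.3301 um


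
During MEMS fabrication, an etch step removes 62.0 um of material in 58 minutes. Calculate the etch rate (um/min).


Step 1: Etch rate = depth / time
Step 2: rate = 62.0 / 58
rate = 1.069 um/min


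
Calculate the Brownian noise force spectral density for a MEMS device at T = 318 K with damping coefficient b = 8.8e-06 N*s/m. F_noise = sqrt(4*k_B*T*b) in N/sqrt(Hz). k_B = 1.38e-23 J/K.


Step 1: Compute 4 * k_B * T * b
= 4 * 1.38e-23 * 318 * 8.8e-06
= 1.5447e-25 N^2/Hz
Step 2: F_noise = sqrt(1.5447e-25)
F_noise = 3.93e-13 N/sqrt(Hz)


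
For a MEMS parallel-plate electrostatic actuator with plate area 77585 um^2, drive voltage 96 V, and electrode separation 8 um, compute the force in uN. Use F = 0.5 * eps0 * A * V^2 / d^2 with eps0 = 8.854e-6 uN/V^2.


Step 1: Identify parameters.
eps0 = 8.854e-6 uN/V^2, A = 77585 um^2, V = 96 V, d = 8 um
Step 2: Compute V^2 = 96^2 = 9216
Step 3: Compute d^2 = 8^2 = 64
Step 4: F = 0.5 * 8.854e-6 * 77585 * 9216 / 64
F = 49.46 uN


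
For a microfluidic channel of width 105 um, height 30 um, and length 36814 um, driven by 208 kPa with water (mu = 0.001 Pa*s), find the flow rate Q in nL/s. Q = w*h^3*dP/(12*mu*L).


Step 1: Convert all dimensions to SI (meters).
w = 105e-6 m, h = 30e-6 m, L = 36814e-6 m, dP = 208e3 Pa
Step 2: Q = w * h^3 * dP / (12 * mu * L)
Q = 105e-6 * (30e-6)^3 * 208e3 / (12 * 0.001 * 36814e-6) = 1.33481828e-09 m^3/s
Step 3: Convert Q from m^3/s to nL/s (1 m^3 = 1e12 nL, so multiply by 1e12).
Q = 1334.818 nL/s


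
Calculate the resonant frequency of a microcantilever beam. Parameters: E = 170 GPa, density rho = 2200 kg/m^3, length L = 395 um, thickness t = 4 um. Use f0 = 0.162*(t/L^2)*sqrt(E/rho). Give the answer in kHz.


Step 1: Convert units to SI.
t_SI = 4e-6 m, L_SI = 395e-6 m
Step 2: Calculate sqrt(E/rho).
sqrt(170e9 / 2200) = 8790.49 m/s
Step 3: Compute f0.
f0 = 0.162 * 4e-6 / (395e-6)^2 * 8790.49 = 36508.5 Hz = 36.51 kHz


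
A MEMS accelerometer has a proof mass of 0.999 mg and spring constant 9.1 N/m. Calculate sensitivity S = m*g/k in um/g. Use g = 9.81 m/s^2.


Step 1: Convert mass: m = 0.999 mg = 9.99e-07 kg
Step 2: S = m * g / k = 9.99e-07 * 9.81 / 9.1
Step 3: S = 1.08e-06 m/g
Step 4: Convert to um/g: S = 1.077 um/g


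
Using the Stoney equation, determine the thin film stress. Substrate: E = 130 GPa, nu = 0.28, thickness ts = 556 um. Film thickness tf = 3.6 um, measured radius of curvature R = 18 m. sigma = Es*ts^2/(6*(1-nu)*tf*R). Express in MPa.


Step 1: Compute numerator: Es * ts^2 = 130 * 556^2 = 40187680 (GPa*um^2)
Step 2: Compute denominator (R in um): 6*(1-nu)*tf*R = 6*0.72*3.6*18e6 = 279936000.0 (um^2)
Step 3: sigma (GPa) = 40187680 / 279936000.0 = 1.4356e-01 GPa
Step 4: Convert to MPa (x1000): sigma = 143.6 MPa


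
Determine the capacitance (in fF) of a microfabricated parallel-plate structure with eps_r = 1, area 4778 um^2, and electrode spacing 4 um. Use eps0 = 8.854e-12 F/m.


Step 1: Convert area to m^2: A = 4778e-12 m^2
Step 2: Convert gap to m: d = 4e-6 m
Step 3: C = eps0 * eps_r * A / d
C = 8.854e-12 * 1 * 4778e-12 / 4e-6
Step 4: Convert to fF (multiply by 1e15).
C = 10.58 fF


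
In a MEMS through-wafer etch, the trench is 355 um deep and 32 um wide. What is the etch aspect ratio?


Step 1: AR = depth / width
Step 2: AR = 355 / 32
AR = 11.1


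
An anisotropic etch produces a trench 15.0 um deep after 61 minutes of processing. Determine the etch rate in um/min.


Step 1: Etch rate = depth / time
Step 2: rate = 15.0 / 61
rate = 0.246 um/min


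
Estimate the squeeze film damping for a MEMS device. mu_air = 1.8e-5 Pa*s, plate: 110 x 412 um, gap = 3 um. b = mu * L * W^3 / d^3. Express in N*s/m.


Step 1: Convert to SI.
L = 110e-6 m, W = 412e-6 m, d = 3e-6 m
Step 2: W^3 = (412e-6)^3 = 6.99e-11 m^3
Step 3: d^3 = (3e-6)^3 = 2.70e-17 m^3
Step 4: b = 1.8e-5 * 110e-6 * 6.99e-11 / 2.70e-17
b = 5.13e-03 N*s/m


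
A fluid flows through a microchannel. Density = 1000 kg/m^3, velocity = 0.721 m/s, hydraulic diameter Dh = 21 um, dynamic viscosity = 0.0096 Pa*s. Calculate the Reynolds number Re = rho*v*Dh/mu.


Step 1: Convert Dh to meters: Dh = 21e-6 m
Step 2: Re = rho * v * Dh / mu
Re = 1000 * 0.721 * 21e-6 / 0.0096
Re = 1.577


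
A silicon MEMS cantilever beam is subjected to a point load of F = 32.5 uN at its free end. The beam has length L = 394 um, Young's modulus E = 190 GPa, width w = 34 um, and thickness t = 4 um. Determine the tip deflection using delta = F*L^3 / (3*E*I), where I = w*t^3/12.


Step 1: Calculate the second moment of area.
I = w * t^3 / 12 = 34 * 4^3 / 12 = 181.3333 um^4
Step 2: Convert E to consistent units (1 GPa = 1000 uN/um^2).
E = 190 GPa = 190000 uN/um^2
Step 3: Calculate tip deflection.
delta = F * L^3 / (3 * E * I)
delta = 32.5 * 394^3 / (3 * 190000 * 181.3333)
delta = 19.2318 um


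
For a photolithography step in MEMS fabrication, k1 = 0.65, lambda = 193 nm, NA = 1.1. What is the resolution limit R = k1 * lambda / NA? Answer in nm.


Step 1: Identify values: k1 = 0.65, lambda = 193 nm, NA = 1.1
Step 2: R = k1 * lambda / NA
R = 0.65 * 193 / 1.1
R = 114.0 nm


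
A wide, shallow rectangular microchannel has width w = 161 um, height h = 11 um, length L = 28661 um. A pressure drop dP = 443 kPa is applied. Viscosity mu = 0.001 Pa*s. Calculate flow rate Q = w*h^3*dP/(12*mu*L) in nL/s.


Step 1: Convert all dimensions to SI (meters).
w = 161e-6 m, h = 11e-6 m, L = 28661e-6 m, dP = 443e3 Pa
Step 2: Q = w * h^3 * dP / (12 * mu * L)
Q = 161e-6 * (11e-6)^3 * 443e3 / (12 * 0.001 * 28661e-6) = 2.7601652e-10 m^3/s
Step 3: Convert Q from m^3/s to nL/s (1 m^3 = 1e12 nL, so multiply by 1e12).
Q = 276.017 nL/s


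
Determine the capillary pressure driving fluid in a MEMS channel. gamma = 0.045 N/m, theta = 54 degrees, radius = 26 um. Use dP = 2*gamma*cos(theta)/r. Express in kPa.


Step 1: cos(54 deg) = 0.5878
Step 2: Convert r to m: r = 26e-6 m
Step 3: dP = 2 * 0.045 * 0.5878 / 26e-6 = 2034.7 Pa
Step 4: Convert Pa to kPa (divide by 1000).
dP = 2.03 kPa


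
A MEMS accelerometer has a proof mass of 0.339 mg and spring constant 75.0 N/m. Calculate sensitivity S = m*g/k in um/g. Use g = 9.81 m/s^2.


Step 1: Convert mass: m = 0.339 mg = 3.39e-07 kg
Step 2: S = m * g / k = 3.39e-07 * 9.81 / 75.0
Step 3: S = 4.43e-08 m/g
Step 4: Convert to um/g: S = 0.044 um/g


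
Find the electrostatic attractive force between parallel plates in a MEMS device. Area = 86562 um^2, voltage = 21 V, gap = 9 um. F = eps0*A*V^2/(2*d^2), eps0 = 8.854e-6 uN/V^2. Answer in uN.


Step 1: Identify parameters.
eps0 = 8.854e-6 uN/V^2, A = 86562 um^2, V = 21 V, d = 9 um
Step 2: Compute V^2 = 21^2 = 441
Step 3: Compute d^2 = 9^2 = 81
Step 4: F = 0.5 * 8.854e-6 * 86562 * 441 / 81
F = 2.086 uN


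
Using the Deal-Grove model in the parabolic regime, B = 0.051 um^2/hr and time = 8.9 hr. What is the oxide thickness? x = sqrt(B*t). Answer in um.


Step 1: Compute B*t = 0.051 * 8.9 = 0.4539
Step 2: x = sqrt(0.4539)
x = 0.674 um


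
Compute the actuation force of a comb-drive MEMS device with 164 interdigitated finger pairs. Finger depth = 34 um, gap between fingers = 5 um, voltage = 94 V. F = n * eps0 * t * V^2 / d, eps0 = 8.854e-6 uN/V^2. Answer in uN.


Step 1: Parameters: n=164, eps0=8.854e-6 uN/V^2, t=34 um, V=94 V, d=5 um
Step 2: V^2 = 8836
Step 3: F = 164 * 8.854e-6 * 34 * 8836 / 5
F = 87.246 uN


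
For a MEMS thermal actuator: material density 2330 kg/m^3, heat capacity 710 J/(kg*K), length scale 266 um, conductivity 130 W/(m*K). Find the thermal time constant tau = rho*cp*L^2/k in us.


Step 1: Convert L to m: L = 266e-6 m
Step 2: L^2 = (266e-6)^2 = 7.0756e-08 m^2
Step 3: tau = 2330 * 710 * 7.0756e-08 / 130 = 9.0039731e-04 s
Step 4: Convert to microseconds (multiply by 1e6).
tau = 900.397 us


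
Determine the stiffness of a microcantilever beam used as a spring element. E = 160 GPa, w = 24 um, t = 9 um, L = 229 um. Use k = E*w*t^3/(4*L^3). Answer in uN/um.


Step 1: Convert E to consistent units (1 GPa = 1000 uN/um^2).
E = 160 GPa = 160000 uN/um^2
Step 2: Compute t^3 = 9^3 = 729
Step 3: Compute L^3 = 229^3 = 12008989
Step 4: k = 160000 * 24 * 729 / (4 * 12008989)
k = 58.2763 uN/um


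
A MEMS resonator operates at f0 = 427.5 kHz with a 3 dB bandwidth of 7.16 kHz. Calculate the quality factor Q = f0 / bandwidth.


Step 1: Q = f0 / bandwidth
Step 2: Q = 427.5 / 7.16
Q = 59.7


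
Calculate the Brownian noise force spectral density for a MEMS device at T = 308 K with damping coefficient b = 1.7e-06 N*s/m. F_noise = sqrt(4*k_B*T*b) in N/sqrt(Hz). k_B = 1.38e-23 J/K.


Step 1: Compute 4 * k_B * T * b
= 4 * 1.38e-23 * 308 * 1.7e-06
= 2.8903e-26 N^2/Hz
Step 2: F_noise = sqrt(2.8903e-26)
F_noise = 1.70e-13 N/sqrt(Hz)


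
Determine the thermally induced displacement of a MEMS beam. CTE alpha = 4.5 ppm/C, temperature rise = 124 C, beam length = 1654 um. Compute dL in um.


Step 1: Convert CTE: alpha = 4.5 ppm/C = 4.5e-6 /C
Step 2: dL = 4.5e-6 * 124 * 1654
dL = 0.9229 um


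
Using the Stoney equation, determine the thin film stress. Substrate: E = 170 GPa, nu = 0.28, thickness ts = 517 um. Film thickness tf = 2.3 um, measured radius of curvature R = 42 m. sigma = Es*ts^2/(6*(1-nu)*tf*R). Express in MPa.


Step 1: Compute numerator: Es * ts^2 = 170 * 517^2 = 45439130 (GPa*um^2)
Step 2: Compute denominator (R in um): 6*(1-nu)*tf*R = 6*0.72*2.3*42e6 = 417312000.0 (um^2)
Step 3: sigma (GPa) = 45439130 / 417312000.0 = 1.08885e-01 GPa
Step 4: Convert to MPa (x1000): sigma = 108.9 MPa


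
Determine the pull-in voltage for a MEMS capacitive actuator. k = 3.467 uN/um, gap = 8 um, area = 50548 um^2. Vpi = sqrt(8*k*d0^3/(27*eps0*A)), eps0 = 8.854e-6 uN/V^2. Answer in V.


Step 1: Compute numerator: 8 * k * d0^3 = 8 * 3.467 * 8^3 = 14200.832
Step 2: Compute denominator: 27 * eps0 * A = 27 * 8.854e-6 * 50548 = 12.083904
Step 3: Vpi = sqrt(14200.832 / 12.083904)
Vpi = 34.28 V


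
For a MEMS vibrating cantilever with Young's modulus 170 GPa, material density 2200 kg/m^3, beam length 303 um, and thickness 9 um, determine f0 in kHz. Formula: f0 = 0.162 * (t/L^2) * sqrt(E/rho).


Step 1: Convert units to SI.
t_SI = 9e-6 m, L_SI = 303e-6 m
Step 2: Calculate sqrt(E/rho).
sqrt(170e9 / 2200) = 8790.49 m/s
Step 3: Compute f0.
f0 = 0.162 * 9e-6 / (303e-6)^2 * 8790.49 = 139600.0 Hz = 139.6 kHz


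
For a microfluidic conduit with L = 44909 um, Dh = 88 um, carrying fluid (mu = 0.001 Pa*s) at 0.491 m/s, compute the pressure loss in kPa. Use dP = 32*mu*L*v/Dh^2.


Step 1: Convert to SI: L = 44909e-6 m, Dh = 88e-6 m
Step 2: dP = 32 * 0.001 * 44909e-6 * 0.491 / (88e-6)^2
Step 3: dP = 91117.02 Pa
Step 4: Convert to kPa: dP = 91.12 kPa


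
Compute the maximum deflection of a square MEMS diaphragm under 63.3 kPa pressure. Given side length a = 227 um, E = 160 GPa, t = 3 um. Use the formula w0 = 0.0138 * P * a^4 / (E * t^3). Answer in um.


Step 1: Convert pressure to compatible units (E is in GPa, so P in GPa).
P = 63.3 kPa = 63.3e-6 GPa
Step 2: Compute numerator: 0.0138 * P * a^4.
a^4 = 227^4 = 2655237841
numerator = 0.0138 * 63.3e-6 * 2655237841 = 2.31946e+03
Step 3: Compute denominator: E * t^3 = 160 * 3^3 = 4320
Step 4: w0 = numerator / denominator = 2.31946e+03 / 4320 = 0.5369 um


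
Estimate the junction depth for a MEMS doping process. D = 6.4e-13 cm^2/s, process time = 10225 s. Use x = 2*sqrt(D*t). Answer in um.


Step 1: Compute D*t = 6.4e-13 * 10225 = 6.544e-09 cm^2
Step 2: sqrt(D*t) = 8.0895e-05 cm
Step 3: x = 2 * 8.0895e-05 cm = 1.6179e-04 cm
Step 4: Convert to um (1 cm = 1e4 um): x = 1.618 um


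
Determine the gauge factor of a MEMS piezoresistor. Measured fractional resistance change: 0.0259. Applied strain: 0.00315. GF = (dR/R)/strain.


Step 1: Identify values.
dR/R = 0.0259, strain = 0.00315
Step 2: GF = (dR/R) / strain = 0.0259 / 0.00315
GF = 8.2


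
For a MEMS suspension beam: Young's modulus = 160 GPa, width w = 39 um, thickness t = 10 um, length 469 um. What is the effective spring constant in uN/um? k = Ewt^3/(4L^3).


Step 1: Convert E to consistent units (1 GPa = 1000 uN/um^2).
E = 160 GPa = 160000 uN/um^2
Step 2: Compute t^3 = 10^3 = 1000
Step 3: Compute L^3 = 469^3 = 103161709
Step 4: k = 160000 * 39 * 1000 / (4 * 103161709)
k = 15.1219 uN/um


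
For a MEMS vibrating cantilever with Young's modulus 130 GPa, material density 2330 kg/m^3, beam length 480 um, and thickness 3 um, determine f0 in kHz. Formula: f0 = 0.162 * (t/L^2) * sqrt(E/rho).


Step 1: Convert units to SI.
t_SI = 3e-6 m, L_SI = 480e-6 m
Step 2: Calculate sqrt(E/rho).
sqrt(130e9 / 2330) = 7469.54 m/s
Step 3: Compute f0.
f0 = 0.162 * 3e-6 / (480e-6)^2 * 7469.54 = 15756.1 Hz = 15.76 kHz


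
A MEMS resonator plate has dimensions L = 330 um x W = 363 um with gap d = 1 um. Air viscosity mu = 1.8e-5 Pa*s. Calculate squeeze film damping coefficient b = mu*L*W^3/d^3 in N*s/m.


Step 1: Convert to SI.
L = 330e-6 m, W = 363e-6 m, d = 1e-6 m
Step 2: W^3 = (363e-6)^3 = 4.78e-11 m^3
Step 3: d^3 = (1e-6)^3 = 1.00e-18 m^3
Step 4: b = 1.8e-5 * 330e-6 * 4.78e-11 / 1.00e-18
b = 2.84e-01 N*s/m


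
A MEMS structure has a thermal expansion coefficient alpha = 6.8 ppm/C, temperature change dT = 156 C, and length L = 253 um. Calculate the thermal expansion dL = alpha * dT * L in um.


Step 1: Convert CTE: alpha = 6.8 ppm/C = 6.8e-6 /C
Step 2: dL = 6.8e-6 * 156 * 253
dL = 0.2684 um


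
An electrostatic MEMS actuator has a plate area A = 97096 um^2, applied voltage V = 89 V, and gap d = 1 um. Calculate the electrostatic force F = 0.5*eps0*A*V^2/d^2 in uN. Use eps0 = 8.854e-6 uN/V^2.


Step 1: Identify parameters.
eps0 = 8.854e-6 uN/V^2, A = 97096 um^2, V = 89 V, d = 1 um
Step 2: Compute V^2 = 89^2 = 7921
Step 3: Compute d^2 = 1^2 = 1
Step 4: F = 0.5 * 8.854e-6 * 97096 * 7921 / 1
F = 3404.794 uN


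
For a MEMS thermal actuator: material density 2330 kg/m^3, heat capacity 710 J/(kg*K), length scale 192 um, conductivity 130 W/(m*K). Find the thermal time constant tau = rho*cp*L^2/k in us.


Step 1: Convert L to m: L = 192e-6 m
Step 2: L^2 = (192e-6)^2 = 3.6864e-08 m^2
Step 3: tau = 2330 * 710 * 3.6864e-08 / 130 = 4.6910858e-04 s
Step 4: Convert to microseconds (multiply by 1e6).
tau = 469.109 us


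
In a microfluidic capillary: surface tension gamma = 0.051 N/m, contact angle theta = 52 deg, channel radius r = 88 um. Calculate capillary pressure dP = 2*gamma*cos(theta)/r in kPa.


Step 1: cos(52 deg) = 0.6157
Step 2: Convert r to m: r = 88e-6 m
Step 3: dP = 2 * 0.051 * 0.6157 / 88e-6 = 713.7 Pa
Step 4: Convert Pa to kPa (divide by 1000).
dP = 0.71 kPa


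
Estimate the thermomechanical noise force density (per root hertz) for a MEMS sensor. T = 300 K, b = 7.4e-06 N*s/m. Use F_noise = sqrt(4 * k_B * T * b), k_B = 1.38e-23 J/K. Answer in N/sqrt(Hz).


Step 1: Compute 4 * k_B * T * b
= 4 * 1.38e-23 * 300 * 7.4e-06
= 1.2254e-25 N^2/Hz
Step 2: F_noise = sqrt(1.2254e-25)
F_noise = 3.50e-13 N/sqrt(Hz)


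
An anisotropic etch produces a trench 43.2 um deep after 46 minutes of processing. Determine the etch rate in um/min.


Step 1: Etch rate = depth / time
Step 2: rate = 43.2 / 46
rate = 0.939 um/min


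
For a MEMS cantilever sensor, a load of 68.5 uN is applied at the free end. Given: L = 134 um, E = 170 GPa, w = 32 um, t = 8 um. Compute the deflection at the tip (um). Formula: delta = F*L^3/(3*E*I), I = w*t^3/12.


Step 1: Calculate the second moment of area.
I = w * t^3 / 12 = 32 * 8^3 / 12 = 1365.3333 um^4
Step 2: Convert E to consistent units (1 GPa = 1000 uN/um^2).
E = 170 GPa = 170000 uN/um^2
Step 3: Calculate tip deflection.
delta = F * L^3 / (3 * E * I)
delta = 68.5 * 134^3 / (3 * 170000 * 1365.3333)
delta = 0.2367 um


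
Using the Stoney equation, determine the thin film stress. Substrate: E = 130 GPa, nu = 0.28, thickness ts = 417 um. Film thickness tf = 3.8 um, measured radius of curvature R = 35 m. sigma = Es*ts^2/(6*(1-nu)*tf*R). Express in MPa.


Step 1: Compute numerator: Es * ts^2 = 130 * 417^2 = 22605570 (GPa*um^2)
Step 2: Compute denominator (R in um): 6*(1-nu)*tf*R = 6*0.72*3.8*35e6 = 574560000.0 (um^2)
Step 3: sigma (GPa) = 22605570 / 574560000.0 = 3.9344e-02 GPa
Step 4: Convert to MPa (x1000): sigma = 39.3 MPa


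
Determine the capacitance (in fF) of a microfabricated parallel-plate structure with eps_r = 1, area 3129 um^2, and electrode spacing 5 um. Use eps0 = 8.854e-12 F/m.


Step 1: Convert area to m^2: A = 3129e-12 m^2
Step 2: Convert gap to m: d = 5e-6 m
Step 3: C = eps0 * eps_r * A / d
C = 8.854e-12 * 1 * 3129e-12 / 5e-6
Step 4: Convert to fF (multiply by 1e15).
C = 5.54 fF


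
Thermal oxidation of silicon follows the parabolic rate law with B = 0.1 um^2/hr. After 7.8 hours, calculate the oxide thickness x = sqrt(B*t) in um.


Step 1: Compute B*t = 0.1 * 7.8 = 0.78
Step 2: x = sqrt(0.78)
x = 0.883 um


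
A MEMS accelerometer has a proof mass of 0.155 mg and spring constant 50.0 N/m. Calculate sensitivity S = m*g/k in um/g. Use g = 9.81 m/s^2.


Step 1: Convert mass: m = 0.155 mg = 1.55e-07 kg
Step 2: S = m * g / k = 1.55e-07 * 9.81 / 50.0
Step 3: S = 3.04e-08 m/g
Step 4: Convert to um/g: S = 0.03 um/g


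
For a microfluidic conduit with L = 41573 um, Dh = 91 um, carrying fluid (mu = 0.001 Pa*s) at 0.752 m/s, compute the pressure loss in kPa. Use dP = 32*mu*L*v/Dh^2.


Step 1: Convert to SI: L = 41573e-6 m, Dh = 91e-6 m
Step 2: dP = 32 * 0.001 * 41573e-6 * 0.752 / (91e-6)^2
Step 3: dP = 120808.20 Pa
Step 4: Convert to kPa: dP = 120.81 kPa


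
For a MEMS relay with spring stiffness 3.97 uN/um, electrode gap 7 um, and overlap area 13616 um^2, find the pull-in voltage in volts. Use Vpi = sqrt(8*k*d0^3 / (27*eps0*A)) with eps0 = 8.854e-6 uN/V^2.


Step 1: Compute numerator: 8 * k * d0^3 = 8 * 3.97 * 7^3 = 10893.68
Step 2: Compute denominator: 27 * eps0 * A = 27 * 8.854e-6 * 13616 = 3.255014
Step 3: Vpi = sqrt(10893.68 / 3.255014)
Vpi = 57.85 V


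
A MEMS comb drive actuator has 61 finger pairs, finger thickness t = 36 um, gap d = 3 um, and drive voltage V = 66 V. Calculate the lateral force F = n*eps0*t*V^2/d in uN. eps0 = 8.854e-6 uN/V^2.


Step 1: Parameters: n=61, eps0=8.854e-6 uN/V^2, t=36 um, V=66 V, d=3 um
Step 2: V^2 = 4356
Step 3: F = 61 * 8.854e-6 * 36 * 4356 / 3
F = 28.232 uN


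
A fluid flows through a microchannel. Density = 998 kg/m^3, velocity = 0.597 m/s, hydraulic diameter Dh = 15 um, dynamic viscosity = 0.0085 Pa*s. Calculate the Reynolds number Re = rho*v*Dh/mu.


Step 1: Convert Dh to meters: Dh = 15e-6 m
Step 2: Re = rho * v * Dh / mu
Re = 998 * 0.597 * 15e-6 / 0.0085
Re = 1.051


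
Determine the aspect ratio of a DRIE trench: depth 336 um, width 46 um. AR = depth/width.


Step 1: AR = depth / width
Step 2: AR = 336 / 46
AR = 7.3


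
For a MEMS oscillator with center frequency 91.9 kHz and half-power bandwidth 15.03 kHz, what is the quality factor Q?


Step 1: Q = f0 / bandwidth
Step 2: Q = 91.9 / 15.03
Q = 6.1


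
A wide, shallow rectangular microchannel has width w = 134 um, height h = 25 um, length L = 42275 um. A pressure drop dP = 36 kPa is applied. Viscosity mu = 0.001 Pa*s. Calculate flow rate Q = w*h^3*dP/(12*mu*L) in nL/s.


Step 1: Convert all dimensions to SI (meters).
w = 134e-6 m, h = 25e-6 m, L = 42275e-6 m, dP = 36e3 Pa
Step 2: Q = w * h^3 * dP / (12 * mu * L)
Q = 134e-6 * (25e-6)^3 * 36e3 / (12 * 0.001 * 42275e-6) = 1.4858072e-10 m^3/s
Step 3: Convert Q from m^3/s to nL/s (1 m^3 = 1e12 nL, so multiply by 1e12).
Q = 148.581 nL/s


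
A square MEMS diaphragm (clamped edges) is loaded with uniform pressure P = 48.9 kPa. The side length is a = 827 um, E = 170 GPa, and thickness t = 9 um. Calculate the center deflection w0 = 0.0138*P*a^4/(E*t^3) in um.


Step 1: Convert pressure to compatible units (E is in GPa, so P in GPa).
P = 48.9 kPa = 48.9e-6 GPa
Step 2: Compute numerator: 0.0138 * P * a^4.
a^4 = 827^4 = 467758877041
numerator = 0.0138 * 48.9e-6 * 467758877041 = 3.15653e+05
Step 3: Compute denominator: E * t^3 = 170 * 9^3 = 123930
Step 4: w0 = numerator / denominator = 3.15653e+05 / 123930 = 2.547 um


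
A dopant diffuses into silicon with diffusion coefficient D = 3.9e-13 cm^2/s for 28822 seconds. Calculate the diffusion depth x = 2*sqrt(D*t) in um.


Step 1: Compute D*t = 3.9e-13 * 28822 = 1.124058e-08 cm^2
Step 2: sqrt(D*t) = 1.0602e-04 cm
Step 3: x = 2 * 1.0602e-04 cm = 2.1204e-04 cm
Step 4: Convert to um (1 cm = 1e4 um): x = 2.12 um


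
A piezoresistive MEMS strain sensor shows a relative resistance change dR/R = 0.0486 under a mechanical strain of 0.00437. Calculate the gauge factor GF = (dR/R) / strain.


Step 1: Identify values.
dR/R = 0.0486, strain = 0.00437
Step 2: GF = (dR/R) / strain = 0.0486 / 0.00437
GF = 11.1


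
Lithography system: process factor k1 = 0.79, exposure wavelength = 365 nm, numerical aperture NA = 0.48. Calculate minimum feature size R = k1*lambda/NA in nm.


Step 1: Identify values: k1 = 0.79, lambda = 365 nm, NA = 0.48
Step 2: R = k1 * lambda / NA
R = 0.79 * 365 / 0.48
R = 600.7 nm


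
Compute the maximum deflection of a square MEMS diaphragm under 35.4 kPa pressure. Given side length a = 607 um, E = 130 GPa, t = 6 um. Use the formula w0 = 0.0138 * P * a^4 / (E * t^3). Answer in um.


Step 1: Convert pressure to compatible units (E is in GPa, so P in GPa).
P = 35.4 kPa = 35.4e-6 GPa
Step 2: Compute numerator: 0.0138 * P * a^4.
a^4 = 607^4 = 135754665601
numerator = 0.0138 * 35.4e-6 * 135754665601 = 6.631887e+04
Step 3: Compute denominator: E * t^3 = 130 * 6^3 = 28080
Step 4: w0 = numerator / denominator = 6.631887e+04 / 28080 = 2.3618 um


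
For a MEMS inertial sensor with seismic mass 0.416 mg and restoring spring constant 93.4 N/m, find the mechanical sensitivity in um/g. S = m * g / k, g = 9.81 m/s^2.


Step 1: Convert mass: m = 0.416 mg = 4.16e-07 kg
Step 2: S = m * g / k = 4.16e-07 * 9.81 / 93.4
Step 3: S = 4.37e-08 m/g
Step 4: Convert to um/g: S = 0.044 um/g


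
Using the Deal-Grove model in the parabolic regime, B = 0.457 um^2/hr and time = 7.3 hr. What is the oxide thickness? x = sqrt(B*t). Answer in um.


Step 1: Compute B*t = 0.457 * 7.3 = 3.3361
Step 2: x = sqrt(3.3361)
x = 1.826 um


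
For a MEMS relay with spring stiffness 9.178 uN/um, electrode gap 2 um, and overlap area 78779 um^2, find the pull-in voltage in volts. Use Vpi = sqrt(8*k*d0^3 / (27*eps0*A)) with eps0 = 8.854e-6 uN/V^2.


Step 1: Compute numerator: 8 * k * d0^3 = 8 * 9.178 * 2^3 = 587.392
Step 2: Compute denominator: 27 * eps0 * A = 27 * 8.854e-6 * 78779 = 18.83275
Step 3: Vpi = sqrt(587.392 / 18.83275)
Vpi = 5.58 V


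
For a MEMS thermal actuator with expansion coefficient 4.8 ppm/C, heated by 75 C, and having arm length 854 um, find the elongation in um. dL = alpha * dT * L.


Step 1: Convert CTE: alpha = 4.8 ppm/C = 4.8e-6 /C
Step 2: dL = 4.8e-6 * 75 * 854
dL = 0.3074 um


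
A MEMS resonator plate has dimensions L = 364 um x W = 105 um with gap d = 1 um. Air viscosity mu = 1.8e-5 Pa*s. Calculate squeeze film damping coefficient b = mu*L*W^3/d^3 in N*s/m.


Step 1: Convert to SI.
L = 364e-6 m, W = 105e-6 m, d = 1e-6 m
Step 2: W^3 = (105e-6)^3 = 1.16e-12 m^3
Step 3: d^3 = (1e-6)^3 = 1.00e-18 m^3
Step 4: b = 1.8e-5 * 364e-6 * 1.16e-12 / 1.00e-18
b = 7.58e-03 N*s/m


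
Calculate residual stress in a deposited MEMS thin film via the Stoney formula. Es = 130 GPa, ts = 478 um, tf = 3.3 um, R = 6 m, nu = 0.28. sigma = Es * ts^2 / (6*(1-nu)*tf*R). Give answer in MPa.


Step 1: Compute numerator: Es * ts^2 = 130 * 478^2 = 29702920 (GPa*um^2)
Step 2: Compute denominator (R in um): 6*(1-nu)*tf*R = 6*0.72*3.3*6e6 = 85536000.0 (um^2)
Step 3: sigma (GPa) = 29702920 / 85536000.0 = 3.47256e-01 GPa
Step 4: Convert to MPa (x1000): sigma = 347.3 MPa


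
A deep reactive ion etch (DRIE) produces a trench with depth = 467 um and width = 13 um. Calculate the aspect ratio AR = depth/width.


Step 1: AR = depth / width
Step 2: AR = 467 / 13
AR = 35.9


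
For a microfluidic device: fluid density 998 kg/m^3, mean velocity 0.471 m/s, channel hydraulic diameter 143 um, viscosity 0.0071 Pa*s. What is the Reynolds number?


Step 1: Convert Dh to meters: Dh = 143e-6 m
Step 2: Re = rho * v * Dh / mu
Re = 998 * 0.471 * 143e-6 / 0.0071
Re = 9.467


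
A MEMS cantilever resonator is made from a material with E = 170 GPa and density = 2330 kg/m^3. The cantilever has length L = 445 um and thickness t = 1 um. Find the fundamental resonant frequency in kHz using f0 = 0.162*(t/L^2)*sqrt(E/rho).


Step 1: Convert units to SI.
t_SI = 1e-6 m, L_SI = 445e-6 m
Step 2: Calculate sqrt(E/rho).
sqrt(170e9 / 2330) = 8541.74 m/s
Step 3: Compute f0.
f0 = 0.162 * 1e-6 / (445e-6)^2 * 8541.74 = 6987.8 Hz = 6.99 kHz


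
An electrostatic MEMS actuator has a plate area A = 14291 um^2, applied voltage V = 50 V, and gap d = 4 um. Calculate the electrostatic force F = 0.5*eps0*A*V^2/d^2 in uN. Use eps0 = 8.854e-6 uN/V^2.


Step 1: Identify parameters.
eps0 = 8.854e-6 uN/V^2, A = 14291 um^2, V = 50 V, d = 4 um
Step 2: Compute V^2 = 50^2 = 2500
Step 3: Compute d^2 = 4^2 = 16
Step 4: F = 0.5 * 8.854e-6 * 14291 * 2500 / 16
F = 9.885 uN


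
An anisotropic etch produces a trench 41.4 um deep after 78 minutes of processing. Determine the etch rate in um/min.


Step 1: Etch rate = depth / time
Step 2: rate = 41.4 / 78
rate = 0.531 um/min


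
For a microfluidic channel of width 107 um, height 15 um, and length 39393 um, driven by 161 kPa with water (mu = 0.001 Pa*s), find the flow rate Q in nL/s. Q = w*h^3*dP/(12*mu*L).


Step 1: Convert all dimensions to SI (meters).
w = 107e-6 m, h = 15e-6 m, L = 39393e-6 m, dP = 161e3 Pa
Step 2: Q = w * h^3 * dP / (12 * mu * L)
Q = 107e-6 * (15e-6)^3 * 161e3 / (12 * 0.001 * 39393e-6) = 1.2299377e-10 m^3/s
Step 3: Convert Q from m^3/s to nL/s (1 m^3 = 1e12 nL, so multiply by 1e12).
Q = 122.994 nL/s


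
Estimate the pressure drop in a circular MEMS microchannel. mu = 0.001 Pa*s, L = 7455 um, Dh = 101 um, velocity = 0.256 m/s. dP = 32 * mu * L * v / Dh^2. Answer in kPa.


Step 1: Convert to SI: L = 7455e-6 m, Dh = 101e-6 m
Step 2: dP = 32 * 0.001 * 7455e-6 * 0.256 / (101e-6)^2
Step 3: dP = 5986.80 Pa
Step 4: Convert to kPa: dP = 5.99 kPa


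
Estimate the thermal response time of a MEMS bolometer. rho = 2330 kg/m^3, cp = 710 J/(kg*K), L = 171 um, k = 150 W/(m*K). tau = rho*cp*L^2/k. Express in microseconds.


Step 1: Convert L to m: L = 171e-6 m
Step 2: L^2 = (171e-6)^2 = 2.9241e-08 m^2
Step 3: tau = 2330 * 710 * 2.9241e-08 / 150 = 3.2248924e-04 s
Step 4: Convert to microseconds (multiply by 1e6).
tau = 322.489 us


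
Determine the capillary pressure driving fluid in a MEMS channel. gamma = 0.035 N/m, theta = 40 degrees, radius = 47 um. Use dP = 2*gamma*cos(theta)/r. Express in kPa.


Step 1: cos(40 deg) = 0.766
Step 2: Convert r to m: r = 47e-6 m
Step 3: dP = 2 * 0.035 * 0.766 / 47e-6 = 1140.9 Pa
Step 4: Convert Pa to kPa (divide by 1000).
dP = 1.14 kPa


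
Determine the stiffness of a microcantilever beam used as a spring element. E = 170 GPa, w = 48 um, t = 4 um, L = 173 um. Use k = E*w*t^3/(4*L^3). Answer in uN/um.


Step 1: Convert E to consistent units (1 GPa = 1000 uN/um^2).
E = 170 GPa = 170000 uN/um^2
Step 2: Compute t^3 = 4^3 = 64
Step 3: Compute L^3 = 173^3 = 5177717
Step 4: k = 170000 * 48 * 64 / (4 * 5177717)
k = 25.2157 uN/um
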